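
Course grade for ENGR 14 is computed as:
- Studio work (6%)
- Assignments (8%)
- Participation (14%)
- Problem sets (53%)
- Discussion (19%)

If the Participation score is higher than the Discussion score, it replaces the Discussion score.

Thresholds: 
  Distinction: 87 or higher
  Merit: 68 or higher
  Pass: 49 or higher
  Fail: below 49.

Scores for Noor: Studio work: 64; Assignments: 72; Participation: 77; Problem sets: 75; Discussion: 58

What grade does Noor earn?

Participation (77) > Discussion (58), so Discussion counts as 77.
Weighted total:
  Studio work 64 × 0.06 = 3.84
  Assignments 72 × 0.08 = 5.76
  Participation 77 × 0.14 = 10.78
  Problem sets 75 × 0.53 = 39.75
  Discussion 77 × 0.19 = 14.63
Sum = 74.76
74.76 is ≥ 68 and < 87 → Merit

Merit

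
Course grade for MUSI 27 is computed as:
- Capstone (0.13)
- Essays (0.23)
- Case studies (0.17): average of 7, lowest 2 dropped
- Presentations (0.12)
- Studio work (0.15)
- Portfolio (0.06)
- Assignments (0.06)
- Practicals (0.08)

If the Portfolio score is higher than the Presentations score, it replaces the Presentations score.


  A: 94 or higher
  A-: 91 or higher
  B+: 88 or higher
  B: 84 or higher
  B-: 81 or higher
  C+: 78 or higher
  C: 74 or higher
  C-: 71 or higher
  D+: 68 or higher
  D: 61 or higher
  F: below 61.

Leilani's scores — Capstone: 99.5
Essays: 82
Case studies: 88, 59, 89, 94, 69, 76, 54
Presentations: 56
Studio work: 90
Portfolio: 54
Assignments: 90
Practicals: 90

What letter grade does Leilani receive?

Case studies: drop 54, 59 → average of remaining 5 = 416/5 = 83.2
Portfolio (54) ≤ Presentations (56), so Presentations stays at 56.
Weighted total:
  Capstone 99.5 × 0.13 = 12.935
  Essays 82 × 0.23 = 18.86
  Case studies 83.2 × 0.17 = 14.144
  Presentations 56 × 0.12 = 6.72
  Studio work 90 × 0.15 = 13.5
  Portfolio 54 × 0.06 = 3.24
  Assignments 90 × 0.06 = 5.4
  Practicals 90 × 0.08 = 7.2
Sum = 81.999
81.999 is ≥ 81 and < 84 → B-

B-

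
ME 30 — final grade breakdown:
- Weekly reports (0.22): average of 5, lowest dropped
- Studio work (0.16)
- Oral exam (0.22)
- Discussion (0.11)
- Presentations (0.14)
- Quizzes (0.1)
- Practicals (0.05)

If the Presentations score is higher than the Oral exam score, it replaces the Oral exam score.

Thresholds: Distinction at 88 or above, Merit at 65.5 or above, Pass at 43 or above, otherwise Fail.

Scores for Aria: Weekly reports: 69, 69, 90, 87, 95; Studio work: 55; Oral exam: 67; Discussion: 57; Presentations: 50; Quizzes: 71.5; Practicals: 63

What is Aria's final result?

Weekly reports: drop 69 → average of remaining 4 = 341/4 = 85.25
Presentations (50) ≤ Oral exam (67), so Oral exam stays at 67.
Weighted total:
  Weekly reports 85.25 × 0.22 = 18.755
  Studio work 55 × 0.16 = 8.8
  Oral exam 67 × 0.22 = 14.74
  Discussion 57 × 0.11 = 6.27
  Presentations 50 × 0.14 = 7
  Quizzes 71.5 × 0.1 = 7.15
  Practicals 63 × 0.05 = 3.15
Sum = 65.865
65.865 is ≥ 65.5 and < 88 → Merit

Merit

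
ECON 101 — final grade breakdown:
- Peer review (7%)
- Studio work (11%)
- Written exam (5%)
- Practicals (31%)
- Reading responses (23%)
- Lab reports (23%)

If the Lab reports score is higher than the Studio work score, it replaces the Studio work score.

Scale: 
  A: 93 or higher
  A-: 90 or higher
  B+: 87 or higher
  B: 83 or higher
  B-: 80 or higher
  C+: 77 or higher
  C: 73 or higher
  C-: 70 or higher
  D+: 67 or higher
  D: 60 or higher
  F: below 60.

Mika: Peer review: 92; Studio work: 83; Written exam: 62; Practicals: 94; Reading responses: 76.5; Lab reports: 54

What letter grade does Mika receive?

C+

Lab reports (54) ≤ Studio work (83), so Studio work stays at 83.
Weighted total:
  Peer review 92 × 0.07 = 6.44
  Studio work 83 × 0.11 = 9.13
  Written exam 62 × 0.05 = 3.1
  Practicals 94 × 0.31 = 29.14
  Reading responses 76.5 × 0.23 = 17.595
  Lab reports 54 × 0.23 = 12.42
Sum = 77.825
77.825 is ≥ 77 and < 80 → C+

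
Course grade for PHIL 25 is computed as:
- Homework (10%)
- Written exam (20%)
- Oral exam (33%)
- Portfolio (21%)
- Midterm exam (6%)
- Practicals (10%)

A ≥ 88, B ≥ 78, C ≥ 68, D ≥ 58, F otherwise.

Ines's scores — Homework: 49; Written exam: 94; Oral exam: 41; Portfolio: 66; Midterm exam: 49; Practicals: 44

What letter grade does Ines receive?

Weighted total:
  Homework 49 × 0.1 = 4.9
  Written exam 94 × 0.2 = 18.8
  Oral exam 41 × 0.33 = 13.53
  Portfolio 66 × 0.21 = 13.86
  Midterm exam 49 × 0.06 = 2.94
  Practicals 44 × 0.1 = 4.4
Sum = 58.43
58.43 is ≥ 58 and < 68 → D

D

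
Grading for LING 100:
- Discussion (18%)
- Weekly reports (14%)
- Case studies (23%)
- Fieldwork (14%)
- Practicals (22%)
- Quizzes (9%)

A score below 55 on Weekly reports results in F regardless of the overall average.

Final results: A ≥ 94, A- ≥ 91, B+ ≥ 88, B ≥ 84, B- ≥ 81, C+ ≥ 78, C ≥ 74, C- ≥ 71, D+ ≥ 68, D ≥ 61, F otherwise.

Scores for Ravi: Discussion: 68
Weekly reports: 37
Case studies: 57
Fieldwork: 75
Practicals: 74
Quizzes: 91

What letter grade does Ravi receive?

F

Weekly reports score 37 < 55: minimum not met.
Weighted total:
  Discussion 68 × 0.18 = 12.24
  Weekly reports 37 × 0.14 = 5.18
  Case studies 57 × 0.23 = 13.11
  Fieldwork 75 × 0.14 = 10.5
  Practicals 74 × 0.22 = 16.28
  Quizzes 91 × 0.09 = 8.19
Sum = 65.5
Because the Weekly reports minimum was not met, the result is F.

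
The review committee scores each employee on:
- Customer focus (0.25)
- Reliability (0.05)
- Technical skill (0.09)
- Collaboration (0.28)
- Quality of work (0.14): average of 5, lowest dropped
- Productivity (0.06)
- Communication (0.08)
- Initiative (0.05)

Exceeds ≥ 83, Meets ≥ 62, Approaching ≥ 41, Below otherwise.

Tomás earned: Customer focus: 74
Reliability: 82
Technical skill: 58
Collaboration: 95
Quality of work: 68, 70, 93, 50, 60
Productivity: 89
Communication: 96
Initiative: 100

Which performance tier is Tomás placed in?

Meets

Quality of work: drop 50 → average of remaining 4 = 291/4 = 72.75
Weighted total:
  Customer focus 74 × 0.25 = 18.5
  Reliability 82 × 0.05 = 4.1
  Technical skill 58 × 0.09 = 5.22
  Collaboration 95 × 0.28 = 26.6
  Quality of work 72.75 × 0.14 = 10.185
  Productivity 89 × 0.06 = 5.34
  Communication 96 × 0.08 = 7.68
  Initiative 100 × 0.05 = 5
Sum = 82.625
82.625 is ≥ 62 and < 83 → Meets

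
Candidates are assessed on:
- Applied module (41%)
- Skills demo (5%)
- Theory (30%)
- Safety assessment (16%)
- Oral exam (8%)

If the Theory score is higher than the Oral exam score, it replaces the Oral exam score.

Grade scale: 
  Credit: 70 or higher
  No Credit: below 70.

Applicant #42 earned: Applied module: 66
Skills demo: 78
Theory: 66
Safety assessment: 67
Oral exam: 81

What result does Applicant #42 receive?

No Credit

Theory (66) ≤ Oral exam (81), so Oral exam stays at 81.
Weighted total:
  Applied module 66 × 0.41 = 27.06
  Skills demo 78 × 0.05 = 3.9
  Theory 66 × 0.3 = 19.8
  Safety assessment 67 × 0.16 = 10.72
  Oral exam 81 × 0.08 = 6.48
Sum = 67.96
67.96 < 70 → No Credit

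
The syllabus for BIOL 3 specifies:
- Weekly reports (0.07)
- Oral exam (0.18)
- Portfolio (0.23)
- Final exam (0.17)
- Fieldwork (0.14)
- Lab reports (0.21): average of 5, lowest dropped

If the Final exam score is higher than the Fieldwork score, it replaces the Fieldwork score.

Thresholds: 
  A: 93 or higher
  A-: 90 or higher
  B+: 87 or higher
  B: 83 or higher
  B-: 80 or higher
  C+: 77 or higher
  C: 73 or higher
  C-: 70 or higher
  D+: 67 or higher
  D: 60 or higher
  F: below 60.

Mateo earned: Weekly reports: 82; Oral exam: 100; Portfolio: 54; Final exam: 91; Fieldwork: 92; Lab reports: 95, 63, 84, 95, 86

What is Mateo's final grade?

B

Lab reports: drop 63 → average of remaining 4 = 360/4 = 90
Final exam (91) ≤ Fieldwork (92), so Fieldwork stays at 92.
Weighted total:
  Weekly reports 82 × 0.07 = 5.74
  Oral exam 100 × 0.18 = 18
  Portfolio 54 × 0.23 = 12.42
  Final exam 91 × 0.17 = 15.47
  Fieldwork 92 × 0.14 = 12.88
  Lab reports 90 × 0.21 = 18.9
Sum = 83.41
83.41 is ≥ 83 and < 87 → B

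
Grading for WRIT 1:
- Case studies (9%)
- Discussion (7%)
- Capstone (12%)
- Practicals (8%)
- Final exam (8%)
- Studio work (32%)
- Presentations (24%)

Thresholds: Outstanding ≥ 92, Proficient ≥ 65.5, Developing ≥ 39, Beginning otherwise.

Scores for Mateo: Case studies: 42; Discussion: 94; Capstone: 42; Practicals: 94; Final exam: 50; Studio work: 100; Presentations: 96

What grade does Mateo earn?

Proficient

Weighted total:
  Case studies 42 × 0.09 = 3.78
  Discussion 94 × 0.07 = 6.58
  Capstone 42 × 0.12 = 5.04
  Practicals 94 × 0.08 = 7.52
  Final exam 50 × 0.08 = 4
  Studio work 100 × 0.32 = 32
  Presentations 96 × 0.24 = 23.04
Sum = 81.96
81.96 is ≥ 65.5 and < 92 → Proficient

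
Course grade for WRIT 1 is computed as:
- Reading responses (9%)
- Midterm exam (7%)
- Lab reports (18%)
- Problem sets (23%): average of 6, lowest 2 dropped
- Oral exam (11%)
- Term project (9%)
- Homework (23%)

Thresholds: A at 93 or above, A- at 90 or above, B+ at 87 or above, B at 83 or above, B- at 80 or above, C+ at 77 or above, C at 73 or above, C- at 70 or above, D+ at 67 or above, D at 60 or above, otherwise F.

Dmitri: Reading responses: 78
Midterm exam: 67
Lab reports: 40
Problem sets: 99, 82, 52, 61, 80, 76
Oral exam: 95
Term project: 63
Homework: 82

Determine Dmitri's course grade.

Problem sets: drop 52, 61 → average of remaining 4 = 337/4 = 84.25
Weighted total:
  Reading responses 78 × 0.09 = 7.02
  Midterm exam 67 × 0.07 = 4.69
  Lab reports 40 × 0.18 = 7.2
  Problem sets 84.25 × 0.23 = 19.3775
  Oral exam 95 × 0.11 = 10.45
  Term project 63 × 0.09 = 5.67
  Homework 82 × 0.23 = 18.86
Sum = 73.2675
73.2675 is ≥ 73 and < 77 → C

C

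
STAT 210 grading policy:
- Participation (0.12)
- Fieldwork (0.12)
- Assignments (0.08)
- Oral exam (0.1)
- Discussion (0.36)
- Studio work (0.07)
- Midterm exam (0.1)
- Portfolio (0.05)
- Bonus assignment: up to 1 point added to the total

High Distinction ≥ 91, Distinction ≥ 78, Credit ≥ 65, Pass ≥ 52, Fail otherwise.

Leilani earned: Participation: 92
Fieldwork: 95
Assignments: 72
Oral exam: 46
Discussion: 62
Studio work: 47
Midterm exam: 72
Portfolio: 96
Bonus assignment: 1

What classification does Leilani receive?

Weighted total:
  Participation 92 × 0.12 = 11.04
  Fieldwork 95 × 0.12 = 11.4
  Assignments 72 × 0.08 = 5.76
  Oral exam 46 × 0.1 = 4.6
  Discussion 62 × 0.36 = 22.32
  Studio work 47 × 0.07 = 3.29
  Midterm exam 72 × 0.1 = 7.2
  Portfolio 96 × 0.05 = 4.8
Sum = 70.41
Bonus assignment: 70.41 + 1 = 71.41
71.41 is ≥ 65 and < 78 → Credit

Credit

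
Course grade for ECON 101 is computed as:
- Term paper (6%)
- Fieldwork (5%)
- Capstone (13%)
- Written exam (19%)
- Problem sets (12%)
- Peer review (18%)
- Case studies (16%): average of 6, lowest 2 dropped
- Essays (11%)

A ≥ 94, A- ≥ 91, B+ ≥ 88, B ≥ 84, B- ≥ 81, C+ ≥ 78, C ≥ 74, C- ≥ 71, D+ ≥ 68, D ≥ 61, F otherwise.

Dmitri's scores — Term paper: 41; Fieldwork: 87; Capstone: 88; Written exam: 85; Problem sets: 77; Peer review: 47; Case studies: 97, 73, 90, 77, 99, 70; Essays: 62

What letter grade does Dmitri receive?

Case studies: drop 70, 73 → average of remaining 4 = 363/4 = 90.75
Weighted total:
  Term paper 41 × 0.06 = 2.46
  Fieldwork 87 × 0.05 = 4.35
  Capstone 88 × 0.13 = 11.44
  Written exam 85 × 0.19 = 16.15
  Problem sets 77 × 0.12 = 9.24
  Peer review 47 × 0.18 = 8.46
  Case studies 90.75 × 0.16 = 14.52
  Essays 62 × 0.11 = 6.82
Sum = 73.44
73.44 is ≥ 71 and < 74 → C-

C-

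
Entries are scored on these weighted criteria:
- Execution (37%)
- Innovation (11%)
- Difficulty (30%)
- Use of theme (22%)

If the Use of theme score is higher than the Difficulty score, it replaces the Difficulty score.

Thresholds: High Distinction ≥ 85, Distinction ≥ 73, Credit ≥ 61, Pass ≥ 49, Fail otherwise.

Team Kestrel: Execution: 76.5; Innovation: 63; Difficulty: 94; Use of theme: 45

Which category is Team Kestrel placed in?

Use of theme (45) ≤ Difficulty (94), so Difficulty stays at 94.
Weighted total:
  Execution 76.5 × 0.37 = 28.305
  Innovation 63 × 0.11 = 6.93
  Difficulty 94 × 0.3 = 28.2
  Use of theme 45 × 0.22 = 9.9
Sum = 73.335
73.335 is ≥ 73 and < 85 → Distinction

Distinction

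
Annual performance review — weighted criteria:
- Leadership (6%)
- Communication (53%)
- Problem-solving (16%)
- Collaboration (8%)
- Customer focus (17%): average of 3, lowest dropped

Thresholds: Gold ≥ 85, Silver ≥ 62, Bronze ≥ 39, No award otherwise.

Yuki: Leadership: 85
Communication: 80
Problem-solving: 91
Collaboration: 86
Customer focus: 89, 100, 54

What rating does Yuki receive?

Customer focus: drop 54 → average of remaining 2 = 189/2 = 94.5
Weighted total:
  Leadership 85 × 0.06 = 5.1
  Communication 80 × 0.53 = 42.4
  Problem-solving 91 × 0.16 = 14.56
  Collaboration 86 × 0.08 = 6.88
  Customer focus 94.5 × 0.17 = 16.065
Sum = 85.005
85.005 ≥ 85 → Gold

Gold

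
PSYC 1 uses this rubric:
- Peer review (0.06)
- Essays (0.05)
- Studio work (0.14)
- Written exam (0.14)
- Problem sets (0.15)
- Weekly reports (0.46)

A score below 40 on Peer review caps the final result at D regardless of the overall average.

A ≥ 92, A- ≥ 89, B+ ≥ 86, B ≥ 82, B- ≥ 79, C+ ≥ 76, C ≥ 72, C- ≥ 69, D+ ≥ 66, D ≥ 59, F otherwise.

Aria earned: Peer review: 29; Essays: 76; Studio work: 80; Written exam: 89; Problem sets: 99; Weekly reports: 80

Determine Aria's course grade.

Peer review score 29 < 40: minimum not met.
Weighted total:
  Peer review 29 × 0.06 = 1.74
  Essays 76 × 0.05 = 3.8
  Studio work 80 × 0.14 = 11.2
  Written exam 89 × 0.14 = 12.46
  Problem sets 99 × 0.15 = 14.85
  Weekly reports 80 × 0.46 = 36.8
Sum = 80.85
80.85 would be B-; cap at D applies → D.

D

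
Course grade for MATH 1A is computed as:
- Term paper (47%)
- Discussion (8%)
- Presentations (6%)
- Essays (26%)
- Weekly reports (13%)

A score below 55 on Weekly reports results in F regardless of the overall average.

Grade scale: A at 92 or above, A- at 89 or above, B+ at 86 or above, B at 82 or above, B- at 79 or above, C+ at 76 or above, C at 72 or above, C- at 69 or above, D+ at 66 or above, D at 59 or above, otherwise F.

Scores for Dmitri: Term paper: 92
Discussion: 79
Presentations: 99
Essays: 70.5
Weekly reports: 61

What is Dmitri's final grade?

B-

Weekly reports score 61 ≥ 55: minimum met.
Weighted total:
  Term paper 92 × 0.47 = 43.24
  Discussion 79 × 0.08 = 6.32
  Presentations 99 × 0.06 = 5.94
  Essays 70.5 × 0.26 = 18.33
  Weekly reports 61 × 0.13 = 7.93
Sum = 81.76
81.76 is ≥ 79 and < 82 → B-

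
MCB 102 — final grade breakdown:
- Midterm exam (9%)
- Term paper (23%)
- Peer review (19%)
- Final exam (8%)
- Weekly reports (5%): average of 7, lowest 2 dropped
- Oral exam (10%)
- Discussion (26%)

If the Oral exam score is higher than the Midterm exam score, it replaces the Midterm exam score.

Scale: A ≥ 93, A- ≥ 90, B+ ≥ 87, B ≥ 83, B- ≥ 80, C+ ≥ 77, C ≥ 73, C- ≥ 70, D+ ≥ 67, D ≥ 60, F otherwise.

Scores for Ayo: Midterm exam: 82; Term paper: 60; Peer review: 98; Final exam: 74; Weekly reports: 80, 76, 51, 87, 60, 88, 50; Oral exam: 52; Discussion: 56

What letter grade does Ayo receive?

D+

Weekly reports: drop 50, 51 → average of remaining 5 = 391/5 = 78.2
Oral exam (52) ≤ Midterm exam (82), so Midterm exam stays at 82.
Weighted total:
  Midterm exam 82 × 0.09 = 7.38
  Term paper 60 × 0.23 = 13.8
  Peer review 98 × 0.19 = 18.62
  Final exam 74 × 0.08 = 5.92
  Weekly reports 78.2 × 0.05 = 3.91
  Oral exam 52 × 0.1 = 5.2
  Discussion 56 × 0.26 = 14.56
Sum = 69.39
69.39 is ≥ 67 and < 70 → D+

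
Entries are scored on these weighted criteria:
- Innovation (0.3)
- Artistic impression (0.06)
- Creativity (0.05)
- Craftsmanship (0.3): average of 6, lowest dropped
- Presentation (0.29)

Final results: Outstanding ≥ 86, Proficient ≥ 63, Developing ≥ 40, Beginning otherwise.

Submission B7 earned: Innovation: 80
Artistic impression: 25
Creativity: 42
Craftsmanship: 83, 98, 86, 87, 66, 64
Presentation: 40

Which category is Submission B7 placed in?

Proficient

Craftsmanship: drop 64 → average of remaining 5 = 420/5 = 84
Weighted total:
  Innovation 80 × 0.3 = 24
  Artistic impression 25 × 0.06 = 1.5
  Creativity 42 × 0.05 = 2.1
  Craftsmanship 84 × 0.3 = 25.2
  Presentation 40 × 0.29 = 11.6
Sum = 64.4
64.4 is ≥ 63 and < 86 → Proficient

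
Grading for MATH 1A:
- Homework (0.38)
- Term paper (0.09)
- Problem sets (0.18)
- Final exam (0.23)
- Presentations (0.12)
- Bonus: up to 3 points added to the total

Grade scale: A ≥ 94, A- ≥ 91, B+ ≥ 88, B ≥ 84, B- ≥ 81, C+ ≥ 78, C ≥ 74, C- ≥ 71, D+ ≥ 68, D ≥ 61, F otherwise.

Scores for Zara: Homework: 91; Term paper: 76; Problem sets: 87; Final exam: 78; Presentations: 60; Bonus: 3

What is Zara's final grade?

Weighted total:
  Homework 91 × 0.38 = 34.58
  Term paper 76 × 0.09 = 6.84
  Problem sets 87 × 0.18 = 15.66
  Final exam 78 × 0.23 = 17.94
  Presentations 60 × 0.12 = 7.2
Sum = 82.22
Bonus: 82.22 + 3 = 85.22
85.22 is ≥ 84 and < 88 → B

B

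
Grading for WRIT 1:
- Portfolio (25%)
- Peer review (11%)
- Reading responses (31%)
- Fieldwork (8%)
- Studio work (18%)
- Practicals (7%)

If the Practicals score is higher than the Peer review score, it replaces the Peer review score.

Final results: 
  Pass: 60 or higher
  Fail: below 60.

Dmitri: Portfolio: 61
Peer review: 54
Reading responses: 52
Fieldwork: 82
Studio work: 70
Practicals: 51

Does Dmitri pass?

Practicals (51) ≤ Peer review (54), so Peer review stays at 54.
Weighted total:
  Portfolio 61 × 0.25 = 15.25
  Peer review 54 × 0.11 = 5.94
  Reading responses 52 × 0.31 = 16.12
  Fieldwork 82 × 0.08 = 6.56
  Studio work 70 × 0.18 = 12.6
  Practicals 51 × 0.07 = 3.57
Sum = 60.04
60.04 ≥ 60 → Pass

Pass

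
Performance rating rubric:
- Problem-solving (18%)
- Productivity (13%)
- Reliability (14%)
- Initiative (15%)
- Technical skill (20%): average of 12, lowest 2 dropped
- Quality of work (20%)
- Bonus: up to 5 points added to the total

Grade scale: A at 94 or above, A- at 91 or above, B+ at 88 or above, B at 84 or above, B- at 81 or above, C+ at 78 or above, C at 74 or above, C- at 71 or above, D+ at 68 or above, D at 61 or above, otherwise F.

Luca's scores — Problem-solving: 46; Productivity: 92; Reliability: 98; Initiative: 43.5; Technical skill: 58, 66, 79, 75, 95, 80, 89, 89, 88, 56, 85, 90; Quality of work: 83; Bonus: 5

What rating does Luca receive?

C+

Technical skill: drop 56, 58 → average of remaining 10 = 836/10 = 83.6
Weighted total:
  Problem-solving 46 × 0.18 = 8.28
  Productivity 92 × 0.13 = 11.96
  Reliability 98 × 0.14 = 13.72
  Initiative 43.5 × 0.15 = 6.525
  Technical skill 83.6 × 0.2 = 16.72
  Quality of work 83 × 0.2 = 16.6
Sum = 73.805
Bonus: 73.805 + 5 = 78.805
78.805 is ≥ 78 and < 81 → C+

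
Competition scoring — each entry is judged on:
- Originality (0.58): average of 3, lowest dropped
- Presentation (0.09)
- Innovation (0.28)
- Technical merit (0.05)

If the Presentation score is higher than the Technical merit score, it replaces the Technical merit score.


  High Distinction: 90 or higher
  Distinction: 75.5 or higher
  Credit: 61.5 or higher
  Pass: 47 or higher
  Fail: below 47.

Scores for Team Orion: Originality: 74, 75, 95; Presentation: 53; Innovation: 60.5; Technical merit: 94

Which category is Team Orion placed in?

Distinction

Originality: drop 74 → average of remaining 2 = 170/2 = 85
Presentation (53) ≤ Technical merit (94), so Technical merit stays at 94.
Weighted total:
  Originality 85 × 0.58 = 49.3
  Presentation 53 × 0.09 = 4.77
  Innovation 60.5 × 0.28 = 16.94
  Technical merit 94 × 0.05 = 4.7
Sum = 75.71
75.71 is ≥ 75.5 and < 90 → Distinction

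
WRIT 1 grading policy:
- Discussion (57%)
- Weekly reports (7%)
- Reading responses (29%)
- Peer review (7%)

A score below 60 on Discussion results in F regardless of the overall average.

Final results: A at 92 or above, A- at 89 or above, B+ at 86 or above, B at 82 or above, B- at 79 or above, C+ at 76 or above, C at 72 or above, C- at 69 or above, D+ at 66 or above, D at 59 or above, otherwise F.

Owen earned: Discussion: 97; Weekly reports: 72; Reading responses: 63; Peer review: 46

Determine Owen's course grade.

Discussion score 97 ≥ 60: minimum met.
Weighted total:
  Discussion 97 × 0.57 = 55.29
  Weekly reports 72 × 0.07 = 5.04
  Reading responses 63 × 0.29 = 18.27
  Peer review 46 × 0.07 = 3.22
Sum = 81.82
81.82 is ≥ 79 and < 82 → B-

B-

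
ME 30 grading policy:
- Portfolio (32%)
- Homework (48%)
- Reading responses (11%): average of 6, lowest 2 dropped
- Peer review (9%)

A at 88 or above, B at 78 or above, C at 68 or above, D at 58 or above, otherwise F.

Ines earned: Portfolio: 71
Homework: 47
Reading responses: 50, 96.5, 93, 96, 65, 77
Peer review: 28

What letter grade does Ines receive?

Reading responses: drop 50, 65 → average of remaining 4 = 362.5/4 = 90.625
Weighted total:
  Portfolio 71 × 0.32 = 22.72
  Homework 47 × 0.48 = 22.56
  Reading responses 90.625 × 0.11 = 9.96875
  Peer review 28 × 0.09 = 2.52
Sum = 57.76875
57.76875 < 58 → F

F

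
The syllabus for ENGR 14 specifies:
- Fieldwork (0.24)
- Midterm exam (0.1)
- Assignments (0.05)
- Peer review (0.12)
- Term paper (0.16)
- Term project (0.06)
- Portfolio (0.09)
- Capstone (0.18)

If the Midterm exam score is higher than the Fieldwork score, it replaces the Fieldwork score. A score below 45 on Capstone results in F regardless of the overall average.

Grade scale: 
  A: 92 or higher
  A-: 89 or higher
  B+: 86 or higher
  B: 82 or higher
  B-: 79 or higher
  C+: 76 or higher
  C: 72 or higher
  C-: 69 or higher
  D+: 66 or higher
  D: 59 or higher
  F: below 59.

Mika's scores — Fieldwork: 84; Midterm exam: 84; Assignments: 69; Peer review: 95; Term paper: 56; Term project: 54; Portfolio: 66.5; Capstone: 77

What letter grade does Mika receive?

Midterm exam (84) ≤ Fieldwork (84), so Fieldwork stays at 84.
Capstone score 77 ≥ 45: minimum met.
Weighted total:
  Fieldwork 84 × 0.24 = 20.16
  Midterm exam 84 × 0.1 = 8.4
  Assignments 69 × 0.05 = 3.45
  Peer review 95 × 0.12 = 11.4
  Term paper 56 × 0.16 = 8.96
  Term project 54 × 0.06 = 3.24
  Portfolio 66.5 × 0.09 = 5.985
  Capstone 77 × 0.18 = 13.86
Sum = 75.455
75.455 is ≥ 72 and < 76 → C

C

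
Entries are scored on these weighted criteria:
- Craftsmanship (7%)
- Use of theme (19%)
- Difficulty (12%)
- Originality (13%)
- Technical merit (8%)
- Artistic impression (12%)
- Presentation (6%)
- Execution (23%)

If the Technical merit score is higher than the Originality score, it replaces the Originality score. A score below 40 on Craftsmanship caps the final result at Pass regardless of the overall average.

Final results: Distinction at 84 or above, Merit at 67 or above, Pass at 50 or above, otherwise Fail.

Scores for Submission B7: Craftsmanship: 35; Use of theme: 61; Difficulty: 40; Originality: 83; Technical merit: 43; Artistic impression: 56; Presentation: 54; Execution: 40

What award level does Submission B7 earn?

Technical merit (43) ≤ Originality (83), so Originality stays at 83.
Craftsmanship score 35 < 40: minimum not met.
Weighted total:
  Craftsmanship 35 × 0.07 = 2.45
  Use of theme 61 × 0.19 = 11.59
  Difficulty 40 × 0.12 = 4.8
  Originality 83 × 0.13 = 10.79
  Technical merit 43 × 0.08 = 3.44
  Artistic impression 56 × 0.12 = 6.72
  Presentation 54 × 0.06 = 3.24
  Execution 40 × 0.23 = 9.2
Sum = 52.23
52.23 would be Pass; cap at Pass applies → Pass.

Pass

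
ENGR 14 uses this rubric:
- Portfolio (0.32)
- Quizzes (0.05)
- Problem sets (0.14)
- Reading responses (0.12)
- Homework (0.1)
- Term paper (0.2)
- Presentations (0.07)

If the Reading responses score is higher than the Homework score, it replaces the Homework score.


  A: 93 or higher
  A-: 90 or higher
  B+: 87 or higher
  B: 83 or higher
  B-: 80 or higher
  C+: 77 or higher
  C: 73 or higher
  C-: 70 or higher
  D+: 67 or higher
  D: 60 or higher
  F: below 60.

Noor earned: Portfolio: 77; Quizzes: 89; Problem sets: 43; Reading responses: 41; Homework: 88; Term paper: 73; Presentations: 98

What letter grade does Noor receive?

Reading responses (41) ≤ Homework (88), so Homework stays at 88.
Weighted total:
  Portfolio 77 × 0.32 = 24.64
  Quizzes 89 × 0.05 = 4.45
  Problem sets 43 × 0.14 = 6.02
  Reading responses 41 × 0.12 = 4.92
  Homework 88 × 0.1 = 8.8
  Term paper 73 × 0.2 = 14.6
  Presentations 98 × 0.07 = 6.86
Sum = 70.29
70.29 is ≥ 70 and < 73 → C-

C-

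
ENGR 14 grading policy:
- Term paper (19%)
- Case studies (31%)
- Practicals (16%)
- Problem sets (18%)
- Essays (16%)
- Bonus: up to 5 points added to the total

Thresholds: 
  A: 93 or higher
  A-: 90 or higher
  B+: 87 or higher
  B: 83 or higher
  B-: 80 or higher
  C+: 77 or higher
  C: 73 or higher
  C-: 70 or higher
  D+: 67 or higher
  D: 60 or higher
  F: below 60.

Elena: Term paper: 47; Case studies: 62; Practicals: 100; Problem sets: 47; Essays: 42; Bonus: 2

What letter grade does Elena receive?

D

Weighted total:
  Term paper 47 × 0.19 = 8.93
  Case studies 62 × 0.31 = 19.22
  Practicals 100 × 0.16 = 16
  Problem sets 47 × 0.18 = 8.46
  Essays 42 × 0.16 = 6.72
Sum = 59.33
Bonus: 59.33 + 2 = 61.33
61.33 is ≥ 60 and < 67 → D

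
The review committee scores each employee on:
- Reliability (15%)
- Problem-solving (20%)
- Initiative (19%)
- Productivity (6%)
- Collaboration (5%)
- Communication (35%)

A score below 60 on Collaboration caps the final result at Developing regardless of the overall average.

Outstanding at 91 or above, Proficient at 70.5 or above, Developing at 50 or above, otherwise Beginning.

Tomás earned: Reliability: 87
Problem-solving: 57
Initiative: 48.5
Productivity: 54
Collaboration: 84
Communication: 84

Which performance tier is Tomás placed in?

Proficient

Collaboration score 84 ≥ 60: minimum met.
Weighted total:
  Reliability 87 × 0.15 = 13.05
  Problem-solving 57 × 0.2 = 11.4
  Initiative 48.5 × 0.19 = 9.215
  Productivity 54 × 0.06 = 3.24
  Collaboration 84 × 0.05 = 4.2
  Communication 84 × 0.35 = 29.4
Sum = 70.505
70.505 is ≥ 70.5 and < 91 → Proficient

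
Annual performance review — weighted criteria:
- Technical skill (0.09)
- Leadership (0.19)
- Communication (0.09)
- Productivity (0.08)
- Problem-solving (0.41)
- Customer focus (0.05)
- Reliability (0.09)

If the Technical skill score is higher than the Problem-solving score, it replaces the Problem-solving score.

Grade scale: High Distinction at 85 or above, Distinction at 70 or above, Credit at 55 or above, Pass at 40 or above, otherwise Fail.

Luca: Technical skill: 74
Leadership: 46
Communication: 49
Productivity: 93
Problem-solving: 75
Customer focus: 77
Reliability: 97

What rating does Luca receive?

Distinction

Technical skill (74) ≤ Problem-solving (75), so Problem-solving stays at 75.
Weighted total:
  Technical skill 74 × 0.09 = 6.66
  Leadership 46 × 0.19 = 8.74
  Communication 49 × 0.09 = 4.41
  Productivity 93 × 0.08 = 7.44
  Problem-solving 75 × 0.41 = 30.75
  Customer focus 77 × 0.05 = 3.85
  Reliability 97 × 0.09 = 8.73
Sum = 70.58
70.58 is ≥ 70 and < 85 → Distinction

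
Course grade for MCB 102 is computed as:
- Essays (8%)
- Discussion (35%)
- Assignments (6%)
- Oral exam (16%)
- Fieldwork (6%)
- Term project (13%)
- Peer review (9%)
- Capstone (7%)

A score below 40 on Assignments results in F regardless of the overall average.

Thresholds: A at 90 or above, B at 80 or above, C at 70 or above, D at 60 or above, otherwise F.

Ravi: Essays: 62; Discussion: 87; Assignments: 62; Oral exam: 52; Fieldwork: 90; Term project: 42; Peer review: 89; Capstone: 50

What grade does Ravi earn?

Assignments score 62 ≥ 40: minimum met.
Weighted total:
  Essays 62 × 0.08 = 4.96
  Discussion 87 × 0.35 = 30.45
  Assignments 62 × 0.06 = 3.72
  Oral exam 52 × 0.16 = 8.32
  Fieldwork 90 × 0.06 = 5.4
  Term project 42 × 0.13 = 5.46
  Peer review 89 × 0.09 = 8.01
  Capstone 50 × 0.07 = 3.5
Sum = 69.82
69.82 is ≥ 60 and < 70 → D

D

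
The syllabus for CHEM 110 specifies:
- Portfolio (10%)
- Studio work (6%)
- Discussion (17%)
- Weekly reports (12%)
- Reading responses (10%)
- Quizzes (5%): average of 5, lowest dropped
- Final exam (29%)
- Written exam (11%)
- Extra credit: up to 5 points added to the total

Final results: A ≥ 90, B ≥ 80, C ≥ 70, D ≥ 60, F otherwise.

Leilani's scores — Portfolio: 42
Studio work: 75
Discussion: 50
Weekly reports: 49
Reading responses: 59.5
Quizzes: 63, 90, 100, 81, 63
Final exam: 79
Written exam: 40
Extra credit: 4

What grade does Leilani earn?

D

Quizzes: drop 63 → average of remaining 4 = 334/4 = 83.5
Weighted total:
  Portfolio 42 × 0.1 = 4.2
  Studio work 75 × 0.06 = 4.5
  Discussion 50 × 0.17 = 8.5
  Weekly reports 49 × 0.12 = 5.88
  Reading responses 59.5 × 0.1 = 5.95
  Quizzes 83.5 × 0.05 = 4.175
  Final exam 79 × 0.29 = 22.91
  Written exam 40 × 0.11 = 4.4
Sum = 60.515
Extra credit: 60.515 + 4 = 64.515
64.515 is ≥ 60 and < 70 → D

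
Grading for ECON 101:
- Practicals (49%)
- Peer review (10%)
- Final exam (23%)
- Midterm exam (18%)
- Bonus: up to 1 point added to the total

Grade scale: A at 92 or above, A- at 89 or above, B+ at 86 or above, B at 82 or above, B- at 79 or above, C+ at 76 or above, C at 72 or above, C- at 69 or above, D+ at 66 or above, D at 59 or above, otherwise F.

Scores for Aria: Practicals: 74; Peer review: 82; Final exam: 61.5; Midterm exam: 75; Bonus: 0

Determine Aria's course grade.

Weighted total:
  Practicals 74 × 0.49 = 36.26
  Peer review 82 × 0.1 = 8.2
  Final exam 61.5 × 0.23 = 14.145
  Midterm exam 75 × 0.18 = 13.5
Sum = 72.105
Bonus: 72.105 + 0 = 72.105
72.105 is ≥ 72 and < 76 → C

C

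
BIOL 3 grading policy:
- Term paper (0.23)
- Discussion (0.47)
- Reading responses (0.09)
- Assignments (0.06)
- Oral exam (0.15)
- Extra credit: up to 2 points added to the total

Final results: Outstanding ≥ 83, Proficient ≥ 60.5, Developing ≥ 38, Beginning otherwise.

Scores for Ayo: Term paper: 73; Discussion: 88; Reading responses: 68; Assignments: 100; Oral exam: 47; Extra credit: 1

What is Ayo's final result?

Proficient

Weighted total:
  Term paper 73 × 0.23 = 16.79
  Discussion 88 × 0.47 = 41.36
  Reading responses 68 × 0.09 = 6.12
  Assignments 100 × 0.06 = 6
  Oral exam 47 × 0.15 = 7.05
Sum = 77.32
Extra credit: 77.32 + 1 = 78.32
78.32 is ≥ 60.5 and < 83 → Proficient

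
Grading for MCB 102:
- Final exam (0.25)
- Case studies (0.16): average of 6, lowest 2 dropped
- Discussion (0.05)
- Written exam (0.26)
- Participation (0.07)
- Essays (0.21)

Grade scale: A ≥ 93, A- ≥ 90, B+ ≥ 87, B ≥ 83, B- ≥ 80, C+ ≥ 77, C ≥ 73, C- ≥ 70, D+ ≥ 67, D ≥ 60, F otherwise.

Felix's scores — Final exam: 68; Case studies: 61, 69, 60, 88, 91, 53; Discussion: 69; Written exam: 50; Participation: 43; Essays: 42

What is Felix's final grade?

Case studies: drop 53, 60 → average of remaining 4 = 309/4 = 77.25
Weighted total:
  Final exam 68 × 0.25 = 17
  Case studies 77.25 × 0.16 = 12.36
  Discussion 69 × 0.05 = 3.45
  Written exam 50 × 0.26 = 13
  Participation 43 × 0.07 = 3.01
  Essays 42 × 0.21 = 8.82
Sum = 57.64
57.64 < 60 → F

F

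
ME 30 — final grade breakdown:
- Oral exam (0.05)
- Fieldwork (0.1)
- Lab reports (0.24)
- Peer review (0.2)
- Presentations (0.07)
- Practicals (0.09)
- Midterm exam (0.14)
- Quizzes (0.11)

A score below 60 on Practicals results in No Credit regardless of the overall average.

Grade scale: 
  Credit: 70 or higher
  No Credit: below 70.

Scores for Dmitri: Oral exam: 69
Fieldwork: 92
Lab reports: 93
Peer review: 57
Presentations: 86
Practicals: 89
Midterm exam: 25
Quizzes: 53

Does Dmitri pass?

Practicals score 89 ≥ 60: minimum met.
Weighted total:
  Oral exam 69 × 0.05 = 3.45
  Fieldwork 92 × 0.1 = 9.2
  Lab reports 93 × 0.24 = 22.32
  Peer review 57 × 0.2 = 11.4
  Presentations 86 × 0.07 = 6.02
  Practicals 89 × 0.09 = 8.01
  Midterm exam 25 × 0.14 = 3.5
  Quizzes 53 × 0.11 = 5.83
Sum = 69.73
69.73 < 70 → No Credit

No Credit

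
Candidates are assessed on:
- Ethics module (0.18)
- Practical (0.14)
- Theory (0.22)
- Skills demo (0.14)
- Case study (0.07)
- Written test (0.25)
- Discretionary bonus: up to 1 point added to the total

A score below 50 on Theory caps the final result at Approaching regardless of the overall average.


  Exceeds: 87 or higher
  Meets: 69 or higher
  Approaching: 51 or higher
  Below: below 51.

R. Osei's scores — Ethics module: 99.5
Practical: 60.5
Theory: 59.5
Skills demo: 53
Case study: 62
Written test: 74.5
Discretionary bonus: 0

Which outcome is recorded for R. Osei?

Meets

Theory score 59.5 ≥ 50: minimum met.
Weighted total:
  Ethics module 99.5 × 0.18 = 17.91
  Practical 60.5 × 0.14 = 8.47
  Theory 59.5 × 0.22 = 13.09
  Skills demo 53 × 0.14 = 7.42
  Case study 62 × 0.07 = 4.34
  Written test 74.5 × 0.25 = 18.625
Sum = 69.855
Discretionary bonus: 69.855 + 0 = 69.855
69.855 is ≥ 69 and < 87 → Meets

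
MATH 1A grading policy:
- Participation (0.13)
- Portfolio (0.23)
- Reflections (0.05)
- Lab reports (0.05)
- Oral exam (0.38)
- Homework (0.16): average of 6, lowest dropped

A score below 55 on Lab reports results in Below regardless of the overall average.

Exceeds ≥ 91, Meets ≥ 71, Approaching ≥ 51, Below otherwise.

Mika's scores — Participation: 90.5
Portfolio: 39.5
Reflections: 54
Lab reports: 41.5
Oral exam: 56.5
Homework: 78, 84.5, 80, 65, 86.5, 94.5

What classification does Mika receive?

Homework: drop 65 → average of remaining 5 = 423.5/5 = 84.7
Lab reports score 41.5 < 55: minimum not met.
Weighted total:
  Participation 90.5 × 0.13 = 11.765
  Portfolio 39.5 × 0.23 = 9.085
  Reflections 54 × 0.05 = 2.7
  Lab reports 41.5 × 0.05 = 2.075
  Oral exam 56.5 × 0.38 = 21.47
  Homework 84.7 × 0.16 = 13.552
Sum = 60.647
Because the Lab reports minimum was not met, the result is Below.

Below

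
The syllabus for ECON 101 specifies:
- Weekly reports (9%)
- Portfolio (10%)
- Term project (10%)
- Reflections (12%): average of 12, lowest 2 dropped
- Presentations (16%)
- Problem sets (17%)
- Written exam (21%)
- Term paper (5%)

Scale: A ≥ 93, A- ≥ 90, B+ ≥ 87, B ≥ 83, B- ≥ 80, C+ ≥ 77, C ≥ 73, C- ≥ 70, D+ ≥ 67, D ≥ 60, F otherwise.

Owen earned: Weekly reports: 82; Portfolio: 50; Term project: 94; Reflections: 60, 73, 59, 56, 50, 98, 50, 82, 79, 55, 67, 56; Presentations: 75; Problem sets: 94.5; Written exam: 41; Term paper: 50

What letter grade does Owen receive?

D+

Reflections: drop 50, 50 → average of remaining 10 = 685/10 = 68.5
Weighted total:
  Weekly reports 82 × 0.09 = 7.38
  Portfolio 50 × 0.1 = 5
  Term project 94 × 0.1 = 9.4
  Reflections 68.5 × 0.12 = 8.22
  Presentations 75 × 0.16 = 12
  Problem sets 94.5 × 0.17 = 16.065
  Written exam 41 × 0.21 = 8.61
  Term paper 50 × 0.05 = 2.5
Sum = 69.175
69.175 is ≥ 67 and < 70 → D+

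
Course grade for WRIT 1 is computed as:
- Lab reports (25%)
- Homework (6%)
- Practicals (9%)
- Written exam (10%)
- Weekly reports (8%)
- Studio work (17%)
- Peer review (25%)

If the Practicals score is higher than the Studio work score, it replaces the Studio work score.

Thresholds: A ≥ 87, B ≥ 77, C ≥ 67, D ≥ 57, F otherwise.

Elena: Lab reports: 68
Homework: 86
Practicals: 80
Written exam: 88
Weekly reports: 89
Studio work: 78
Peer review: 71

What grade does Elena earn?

C

Practicals (80) > Studio work (78), so Studio work counts as 80.
Weighted total:
  Lab reports 68 × 0.25 = 17
  Homework 86 × 0.06 = 5.16
  Practicals 80 × 0.09 = 7.2
  Written exam 88 × 0.1 = 8.8
  Weekly reports 89 × 0.08 = 7.12
  Studio work 80 × 0.17 = 13.6
  Peer review 71 × 0.25 = 17.75
Sum = 76.63
76.63 is ≥ 67 and < 77 → C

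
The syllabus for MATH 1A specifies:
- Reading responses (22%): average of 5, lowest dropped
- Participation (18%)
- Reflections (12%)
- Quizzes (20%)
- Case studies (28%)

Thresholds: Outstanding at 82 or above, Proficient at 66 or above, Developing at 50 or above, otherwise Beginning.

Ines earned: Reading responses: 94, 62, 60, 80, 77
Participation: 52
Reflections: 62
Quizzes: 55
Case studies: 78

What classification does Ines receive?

Reading responses: drop 60 → average of remaining 4 = 313/4 = 78.25
Weighted total:
  Reading responses 78.25 × 0.22 = 17.215
  Participation 52 × 0.18 = 9.36
  Reflections 62 × 0.12 = 7.44
  Quizzes 55 × 0.2 = 11
  Case studies 78 × 0.28 = 21.84
Sum = 66.855
66.855 is ≥ 66 and < 82 → Proficient

Proficient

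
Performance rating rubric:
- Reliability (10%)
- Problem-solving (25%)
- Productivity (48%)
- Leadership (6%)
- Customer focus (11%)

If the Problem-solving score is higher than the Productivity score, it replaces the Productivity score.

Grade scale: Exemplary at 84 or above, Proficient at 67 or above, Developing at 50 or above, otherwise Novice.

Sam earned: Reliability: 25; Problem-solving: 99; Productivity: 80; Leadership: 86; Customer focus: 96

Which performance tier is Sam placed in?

Problem-solving (99) > Productivity (80), so Productivity counts as 99.
Weighted total:
  Reliability 25 × 0.1 = 2.5
  Problem-solving 99 × 0.25 = 24.75
  Productivity 99 × 0.48 = 47.52
  Leadership 86 × 0.06 = 5.16
  Customer focus 96 × 0.11 = 10.56
Sum = 90.49
90.49 ≥ 84 → Exemplary

Exemplary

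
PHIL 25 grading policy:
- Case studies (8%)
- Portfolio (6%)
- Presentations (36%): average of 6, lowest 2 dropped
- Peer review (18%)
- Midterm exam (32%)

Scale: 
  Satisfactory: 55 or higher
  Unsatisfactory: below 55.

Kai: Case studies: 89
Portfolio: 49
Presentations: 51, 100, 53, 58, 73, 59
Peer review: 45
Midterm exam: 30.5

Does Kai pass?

Presentations: drop 51, 53 → average of remaining 4 = 290/4 = 72.5
Weighted total:
  Case studies 89 × 0.08 = 7.12
  Portfolio 49 × 0.06 = 2.94
  Presentations 72.5 × 0.36 = 26.1
  Peer review 45 × 0.18 = 8.1
  Midterm exam 30.5 × 0.32 = 9.76
Sum = 54.02
54.02 < 55 → Unsatisfactory

Unsatisfactory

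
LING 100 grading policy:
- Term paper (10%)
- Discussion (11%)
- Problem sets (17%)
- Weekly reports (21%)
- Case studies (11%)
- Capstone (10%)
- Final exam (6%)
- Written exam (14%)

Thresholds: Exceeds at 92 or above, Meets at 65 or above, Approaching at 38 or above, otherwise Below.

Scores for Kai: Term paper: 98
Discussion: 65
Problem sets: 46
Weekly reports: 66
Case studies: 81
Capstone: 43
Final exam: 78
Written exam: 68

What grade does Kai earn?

Meets

Weighted total:
  Term paper 98 × 0.1 = 9.8
  Discussion 65 × 0.11 = 7.15
  Problem sets 46 × 0.17 = 7.82
  Weekly reports 66 × 0.21 = 13.86
  Case studies 81 × 0.11 = 8.91
  Capstone 43 × 0.1 = 4.3
  Final exam 78 × 0.06 = 4.68
  Written exam 68 × 0.14 = 9.52
Sum = 66.04
66.04 is ≥ 65 and < 92 → Meets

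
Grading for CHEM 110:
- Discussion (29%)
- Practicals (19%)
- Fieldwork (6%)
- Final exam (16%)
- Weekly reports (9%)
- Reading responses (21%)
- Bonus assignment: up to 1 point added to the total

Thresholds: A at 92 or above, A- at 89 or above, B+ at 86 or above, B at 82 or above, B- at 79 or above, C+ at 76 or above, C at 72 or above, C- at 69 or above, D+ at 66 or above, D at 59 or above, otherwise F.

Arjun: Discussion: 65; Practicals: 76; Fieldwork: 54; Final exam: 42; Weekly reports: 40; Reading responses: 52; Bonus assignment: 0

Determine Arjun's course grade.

F

Weighted total:
  Discussion 65 × 0.29 = 18.85
  Practicals 76 × 0.19 = 14.44
  Fieldwork 54 × 0.06 = 3.24
  Final exam 42 × 0.16 = 6.72
  Weekly reports 40 × 0.09 = 3.6
  Reading responses 52 × 0.21 = 10.92
Sum = 57.77
Bonus assignment: 57.77 + 0 = 57.77
57.77 < 59 → F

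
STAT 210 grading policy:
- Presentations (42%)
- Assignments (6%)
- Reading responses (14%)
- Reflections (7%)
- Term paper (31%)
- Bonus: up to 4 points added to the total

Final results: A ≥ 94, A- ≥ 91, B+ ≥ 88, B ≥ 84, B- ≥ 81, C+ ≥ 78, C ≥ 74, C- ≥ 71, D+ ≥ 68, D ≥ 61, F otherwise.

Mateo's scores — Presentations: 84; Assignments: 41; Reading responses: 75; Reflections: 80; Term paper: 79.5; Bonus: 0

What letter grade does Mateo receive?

Weighted total:
  Presentations 84 × 0.42 = 35.28
  Assignments 41 × 0.06 = 2.46
  Reading responses 75 × 0.14 = 10.5
  Reflections 80 × 0.07 = 5.6
  Term paper 79.5 × 0.31 = 24.645
Sum = 78.485
Bonus: 78.485 + 0 = 78.485
78.485 is ≥ 78 and < 81 → C+

C+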